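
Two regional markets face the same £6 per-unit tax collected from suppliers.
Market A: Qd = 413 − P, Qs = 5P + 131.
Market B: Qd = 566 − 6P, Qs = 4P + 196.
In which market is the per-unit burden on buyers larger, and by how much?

Market A, by £2.6.

Market A: pre-tax P* = £47, Q* = 366; post-tax Q = 361; per-unit burden on buyers = £5.
Market B: pre-tax P* = £37, Q* = 344; post-tax Q = 329.6; per-unit burden on buyers = £2.4.
Difference: £5 vs £2.4 → market A is larger by £2.6.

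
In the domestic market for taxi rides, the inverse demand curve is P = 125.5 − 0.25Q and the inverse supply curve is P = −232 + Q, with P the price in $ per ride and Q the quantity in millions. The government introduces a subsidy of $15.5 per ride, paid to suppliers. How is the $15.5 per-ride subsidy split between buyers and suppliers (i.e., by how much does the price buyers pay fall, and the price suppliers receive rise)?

Rewrite in direct form: Qd = 502 − 4P and Qs = P + 232.
Before the subsidy: set 502 − 4P = P + 232 → P* = $54, Q* = 286.
With a per-unit subsidy paid to suppliers, each receives P + 15.5 per unit sold, so supply becomes Qs = (P + 15.5) + 232.
New equilibrium: buyers pay $50.9, suppliers receive $66.4, Q = 298.4. (Wedge: Pb − Ps = −15.5.)
Gain to buyers: $3.1; to suppliers: $12.4. (They sum to $15.5.)

Buyers gain $3.1 per ride; suppliers gain $12.4 per ride.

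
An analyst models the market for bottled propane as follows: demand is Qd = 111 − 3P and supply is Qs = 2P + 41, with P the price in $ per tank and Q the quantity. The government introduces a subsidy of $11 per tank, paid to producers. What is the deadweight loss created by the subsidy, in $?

Deadweight loss = $72.6.

Before the subsidy: set 111 − 3P = 2P + 41 → P* = $14, Q* = 69.
With a per-unit subsidy paid to producers, each receives P + 11 per unit sold, so supply becomes Qs = 2(P + 11) + 41.
Solving gives Q = 82.2 with consumers paying $9.6 and producers receiving $20.6 (the $11 wedge).
Quantity rises by |ΔQ| = |69 − 82.2| = 13.2.
DWL = ½ · t · |ΔQ| = ½ · 11 · 13.2 = $72.6.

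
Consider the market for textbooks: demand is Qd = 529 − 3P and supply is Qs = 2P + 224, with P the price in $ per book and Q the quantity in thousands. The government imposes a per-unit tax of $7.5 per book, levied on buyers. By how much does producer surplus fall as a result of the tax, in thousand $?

Producer surplus falls by $1536.75 thousand.

Without the tax, 529 − 3P = 2P + 224 gives 5P = 305, so P* = $61 and Q* = 346.
With the tax collected from buyers, demand (in seller-price terms) shifts: Qd = 529 − 3(P + 7.5).
New equilibrium: buyers pay $64, suppliers receive $56.5, Q = 337. (Wedge: Pb − Ps = 7.5.)
ΔPS is the trapezoid between Q = 337 and Q = 346 of height $4.5: ½ · (346 + 337) · 4.5 = $1536.75.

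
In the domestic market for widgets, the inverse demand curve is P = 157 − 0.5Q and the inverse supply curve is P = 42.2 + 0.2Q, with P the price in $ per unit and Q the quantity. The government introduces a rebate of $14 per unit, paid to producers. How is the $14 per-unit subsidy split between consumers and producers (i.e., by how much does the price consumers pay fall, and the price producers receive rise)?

Consumers gain $10 per unit; producers gain $4 per unit.

Rewrite in direct form: Qd = 314 − 2P and Qs = 5P − 211.
Before the subsidy: set 314 − 2P = 5P − 211 → P* = $75, Q* = 164.
With a per-unit subsidy paid to producers, each receives P + 14 per unit sold, so supply becomes Qs = 5(P + 14) − 211.
New equilibrium: consumers pay $65, producers receive $79, Q = 184. (Wedge: Pb − Ps = −14.)
Gain to consumers: $10; to producers: $4. (They sum to $14.)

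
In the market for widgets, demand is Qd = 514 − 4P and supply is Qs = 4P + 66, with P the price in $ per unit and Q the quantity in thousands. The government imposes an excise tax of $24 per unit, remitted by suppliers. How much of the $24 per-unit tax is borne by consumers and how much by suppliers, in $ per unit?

Consumers bear $12 per unit; suppliers bear $12 per unit.

Before the tax: set 514 − 4P = 4P + 66 → P* = $56, Q* = 290.
With the tax collected from suppliers, supply shifts: Qs = 4(P − 24) + 66.
New equilibrium: consumers pay $68, suppliers receive $44, Q = 242. (Wedge: Pb − Ps = 24.)
Burden on consumers: $12; on suppliers: $12. (They sum to $24.)
The less price-elastic side of the market bears the larger share of a per-unit tax.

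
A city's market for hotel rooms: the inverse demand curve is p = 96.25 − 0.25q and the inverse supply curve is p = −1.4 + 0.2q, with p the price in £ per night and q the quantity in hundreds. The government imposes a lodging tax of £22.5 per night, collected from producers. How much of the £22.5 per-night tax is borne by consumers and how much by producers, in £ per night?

Consumers bear £12.5 per night; producers bear £10 per night.

Rewrite in direct form: qd = 385 − 4p and qs = 5p + 7.
Without the tax, 385 − 4p = 5p + 7 gives 9p = 378, so p* = £42 and q* = 217.
With the tax collected from producers, supply shifts: qs = 5(p − 22.5) + 7.
New equilibrium: consumers pay £54.5, producers receive £32, q = 167. (Wedge: pb − ps = 22.5.)
Burden on consumers: £12.5; on producers: £10. (They sum to £22.5.)
The less price-elastic side of the market bears the larger share of a per-unit tax.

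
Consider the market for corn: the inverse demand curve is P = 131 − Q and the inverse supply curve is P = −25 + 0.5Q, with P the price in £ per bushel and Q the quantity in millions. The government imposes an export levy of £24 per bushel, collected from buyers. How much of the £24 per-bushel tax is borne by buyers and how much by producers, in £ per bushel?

Buyers bear £16 per bushel; producers bear £8 per bushel.

Rewrite in direct form: Qd = 131 − P and Qs = 2P + 50.
Without the tax, 131 − P = 2P + 50 gives 3P = 81, so P* = £27 and Q* = 104.
With the tax collected from buyers, demand (in seller-price terms) shifts: Qd = 131 − (P + 24).
Solving gives Q = 88 with buyers paying £43 and producers receiving £19 (the £24 wedge).
Burden on buyers: £16; on producers: £8. (They sum to £24.)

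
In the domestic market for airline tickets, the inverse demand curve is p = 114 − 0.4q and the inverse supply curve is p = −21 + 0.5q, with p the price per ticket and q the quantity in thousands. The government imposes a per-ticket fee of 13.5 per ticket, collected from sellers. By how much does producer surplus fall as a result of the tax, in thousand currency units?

Rewrite in direct form: qd = 285 − 2.5p and qs = 2p + 42.
Without the tax, 285 − 2.5p = 2p + 42 gives 4.5p = 243, so p* = 54 and q* = 150.
With the tax collected from sellers, supply shifts: qs = 2(p − 13.5) + 42.
Solving gives q = 135 with consumers paying 60 and sellers receiving 46.5 (the 13.5 wedge).
ΔPS is the trapezoid between Q = 135 and Q = 150 of height 7.5: ½ · (150 + 135) · 7.5 = 1068.75.

Producer surplus falls by 1068.75 thousand.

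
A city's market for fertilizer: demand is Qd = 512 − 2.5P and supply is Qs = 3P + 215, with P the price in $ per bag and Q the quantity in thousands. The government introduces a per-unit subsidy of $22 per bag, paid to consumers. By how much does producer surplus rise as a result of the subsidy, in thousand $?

Without the subsidy, 512 − 2.5P = 3P + 215 gives 5.5P = 297, so P* = $54 and Q* = 377.
With a per-unit subsidy paid to consumers, each effectively pays P − 22, so demand becomes Qd = 512 − 2.5(P − 22).
Solving gives Q = 407 with consumers paying $42 and producers receiving $64 (the $22 wedge).
ΔPS is the trapezoid between Q = 407 and Q = 377 of height $10: ½ · (377 + 407) · 10 = $3920.

Producer surplus rises by $3920 thousand.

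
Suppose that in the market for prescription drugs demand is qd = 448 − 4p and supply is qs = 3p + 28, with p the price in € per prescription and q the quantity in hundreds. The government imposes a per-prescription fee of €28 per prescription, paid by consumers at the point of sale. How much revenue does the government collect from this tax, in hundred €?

Tax revenue = €4480 hundred.

Before the tax: set 448 − 4p = 3p + 28 → p* = €60, q* = 208.
With the tax collected from consumers, demand (in seller-price terms) shifts: qd = 448 − 4(p + 28).
New equilibrium: consumers pay €72, suppliers receive €44, q = 160. (Wedge: pb − ps = 28.)
Revenue = t · Q = 28 · 160 = €4480.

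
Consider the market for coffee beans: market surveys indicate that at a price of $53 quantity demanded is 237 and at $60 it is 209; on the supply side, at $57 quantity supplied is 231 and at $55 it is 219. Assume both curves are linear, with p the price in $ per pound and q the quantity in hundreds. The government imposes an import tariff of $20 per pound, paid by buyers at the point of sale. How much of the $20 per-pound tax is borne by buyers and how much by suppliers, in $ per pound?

Demand slope: (209 − 237)/(60 − 53) = -4, so qd = 449 − 4p.
Supply slope: (219 − 231)/(55 − 57) = 6, so qs = 6p − 111.
Without the tax, 449 − 4p = 6p − 111 gives 10p = 560, so p* = $56 and q* = 225.
With the tax collected from buyers, demand (in seller-price terms) shifts: qd = 449 − 4(p + 20).
New equilibrium: buyers pay $68, suppliers receive $48, q = 177. (Wedge: pb − ps = 20.)
Burden on buyers: $12; on suppliers: $8. (They sum to $20.)
The less price-elastic side of the market bears the larger share of a per-unit tax.

Buyers bear $12 per pound; suppliers bear $8 per pound.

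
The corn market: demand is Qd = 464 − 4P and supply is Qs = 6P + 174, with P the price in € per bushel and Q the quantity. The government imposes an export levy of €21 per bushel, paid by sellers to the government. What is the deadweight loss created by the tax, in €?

Without the tax, 464 − 4P = 6P + 174 gives 10P = 290, so P* = €29 and Q* = 348.
With the tax collected from sellers, supply shifts: Qs = 6(P − 21) + 174.
New equilibrium: consumers pay €41.6, sellers receive €20.6, Q = 297.6. (Wedge: Pb − Ps = 21.)
Quantity falls by |ΔQ| = |348 − 297.6| = 50.4.
DWL = ½ · t · |ΔQ| = ½ · 21 · 50.4 = €529.2.

Deadweight loss = €529.2.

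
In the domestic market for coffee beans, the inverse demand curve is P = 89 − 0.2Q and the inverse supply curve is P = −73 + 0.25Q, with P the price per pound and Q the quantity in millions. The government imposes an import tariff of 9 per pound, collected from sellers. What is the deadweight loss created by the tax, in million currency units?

Deadweight loss = 90 million.

Rewrite in direct form: Qd = 445 − 5P and Qs = 4P + 292.
Before the tax: set 445 − 5P = 4P + 292 → P* = 17, Q* = 360.
With the tax collected from sellers, supply shifts: Qs = 4(P − 9) + 292.
New equilibrium: buyers pay 21, sellers receive 12, Q = 340. (Wedge: Pb − Ps = 9.)
Quantity falls by |ΔQ| = |360 − 340| = 20.
DWL = ½ · t · |ΔQ| = ½ · 9 · 20 = 90.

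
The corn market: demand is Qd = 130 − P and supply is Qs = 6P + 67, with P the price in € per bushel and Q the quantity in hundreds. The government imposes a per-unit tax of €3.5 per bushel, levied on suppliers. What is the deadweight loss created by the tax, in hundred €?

Deadweight loss = €5.25 hundred.

Without the tax, 130 − P = 6P + 67 gives 7P = 63, so P* = €9 and Q* = 121.
With the tax collected from suppliers, supply shifts: Qs = 6(P − 3.5) + 67.
Solving gives Q = 118 with consumers paying €12 and suppliers receiving €8.5 (the €3.5 wedge).
Quantity falls by |ΔQ| = |121 − 118| = 3.
DWL = ½ · t · |ΔQ| = ½ · 3.5 · 3 = €5.25.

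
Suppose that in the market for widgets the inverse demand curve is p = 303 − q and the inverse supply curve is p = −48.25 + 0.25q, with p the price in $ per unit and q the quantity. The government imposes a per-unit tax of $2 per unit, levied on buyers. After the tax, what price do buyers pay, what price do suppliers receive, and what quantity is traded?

Buyers pay $23.6; suppliers receive $21.6; quantity = 279.4.

Rewrite in direct form: qd = 303 − p and qs = 4p + 193.
Without the tax, 303 − p = 4p + 193 gives 5p = 110, so p* = $22 and q* = 281.
With the tax collected from buyers, demand (in seller-price terms) shifts: qd = 303 − (p + 2).
New equilibrium: buyers pay $23.6, suppliers receive $21.6, q = 279.4. (Wedge: pb − ps = 2.)
The less price-elastic side of the market bears the larger share of a per-unit tax.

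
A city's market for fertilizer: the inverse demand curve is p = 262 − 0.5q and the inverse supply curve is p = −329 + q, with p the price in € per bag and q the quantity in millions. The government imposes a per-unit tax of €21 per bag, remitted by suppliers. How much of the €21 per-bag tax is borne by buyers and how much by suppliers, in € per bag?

Rewrite in direct form: qd = 524 − 2p and qs = p + 329.
Before the tax: set 524 − 2p = p + 329 → p* = €65, q* = 394.
With the tax collected from suppliers, supply shifts: qs = (p − 21) + 329.
Solving gives q = 380 with buyers paying €72 and suppliers receiving €51 (the €21 wedge).
Burden on buyers: €7; on suppliers: €14. (They sum to €21.)
The less price-elastic side of the market bears the larger share of a per-unit tax.

Buyers bear €7 per bag; suppliers bear €14 per bag.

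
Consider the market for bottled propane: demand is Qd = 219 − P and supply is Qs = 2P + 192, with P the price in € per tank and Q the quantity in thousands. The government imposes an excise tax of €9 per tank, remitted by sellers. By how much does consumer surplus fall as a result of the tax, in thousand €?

Without the tax, 219 − P = 2P + 192 gives 3P = 27, so P* = €9 and Q* = 210.
With the tax collected from sellers, supply shifts: Qs = 2(P − 9) + 192.
New equilibrium: buyers pay €15, sellers receive €6, Q = 204. (Wedge: Pb − Ps = 9.)
ΔCS is the trapezoid between Q = 204 and Q = 210 of height €6: ½ · (210 + 204) · 6 = €1242.

Consumer surplus falls by €1242 thousand.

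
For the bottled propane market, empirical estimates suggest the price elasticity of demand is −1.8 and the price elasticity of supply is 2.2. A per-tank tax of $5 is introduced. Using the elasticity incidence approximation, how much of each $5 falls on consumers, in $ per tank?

Incidence ratio: consumers' share ≈ εs / (εs + |εd|) = 2.2 / (2.2 + 1.8) = 0.55.
So consumers bear ≈ 0.55 × $5 = $2.75; sellers bear $2.25.

Consumers bear ≈ $2.75 per tank.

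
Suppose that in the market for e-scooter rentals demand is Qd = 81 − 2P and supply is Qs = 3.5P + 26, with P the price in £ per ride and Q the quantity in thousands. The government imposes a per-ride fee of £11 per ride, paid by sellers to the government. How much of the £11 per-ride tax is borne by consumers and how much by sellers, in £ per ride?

Before the tax: set 81 − 2P = 3.5P + 26 → P* = £10, Q* = 61.
With the tax collected from sellers, supply shifts: Qs = 3.5(P − 11) + 26.
New equilibrium: consumers pay £17, sellers receive £6, Q = 47. (Wedge: Pb − Ps = 11.)
Burden on consumers: £7; on sellers: £4. (They sum to £11.)
The less price-elastic side of the market bears the larger share of a per-unit tax.

Consumers bear £7 per ride; sellers bear £4 per ride.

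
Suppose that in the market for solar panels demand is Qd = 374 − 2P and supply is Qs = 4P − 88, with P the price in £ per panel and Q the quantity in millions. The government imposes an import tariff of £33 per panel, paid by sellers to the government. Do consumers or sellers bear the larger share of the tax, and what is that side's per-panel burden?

Consumers bear the larger share: £22 per panel.

Before the tax: set 374 − 2P = 4P − 88 → P* = £77, Q* = 220.
With the tax collected from sellers, supply shifts: Qs = 4(P − 33) − 88.
New equilibrium: consumers pay £99, sellers receive £66, Q = 176. (Wedge: Pb − Ps = 33.)
Per-panel burden: consumers £22, sellers £11.
Consumers take the larger share because demand is less price-elastic here (demand slope 2 vs supply slope 4).
The less price-elastic side of the market bears the larger share of a per-unit tax.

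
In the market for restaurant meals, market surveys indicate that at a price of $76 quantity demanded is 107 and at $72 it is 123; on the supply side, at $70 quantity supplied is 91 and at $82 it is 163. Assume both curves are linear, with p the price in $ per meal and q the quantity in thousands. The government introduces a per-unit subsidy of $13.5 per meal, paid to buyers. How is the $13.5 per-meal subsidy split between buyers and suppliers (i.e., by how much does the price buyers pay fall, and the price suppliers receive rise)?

Buyers gain $8.1 per meal; suppliers gain $5.4 per meal.

Demand slope: (123 − 107)/(72 − 76) = -4, so qd = 411 − 4p.
Supply slope: (163 − 91)/(82 − 70) = 6, so qs = 6p − 329.
Before the subsidy: set 411 − 4p = 6p − 329 → p* = $74, q* = 115.
With a per-unit subsidy paid to buyers, each effectively pays p − 13.5, so demand becomes qd = 411 − 4(p − 13.5).
Solving gives q = 147.4 with buyers paying $65.9 and suppliers receiving $79.4 (the $13.5 wedge).
Gain to buyers: $8.1; to suppliers: $5.4. (They sum to $13.5.)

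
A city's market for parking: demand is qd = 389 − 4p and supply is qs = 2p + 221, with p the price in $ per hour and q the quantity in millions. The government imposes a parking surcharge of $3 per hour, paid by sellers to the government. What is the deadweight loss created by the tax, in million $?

Without the tax, 389 − 4p = 2p + 221 gives 6p = 168, so p* = $28 and q* = 277.
With the tax collected from sellers, supply shifts: qs = 2(p − 3) + 221.
New equilibrium: consumers pay $29, sellers receive $26, q = 273. (Wedge: pb − ps = 3.)
Quantity falls by |ΔQ| = |277 − 273| = 4.
DWL = ½ · t · |ΔQ| = ½ · 3 · 4 = $6.

Deadweight loss = $6 million.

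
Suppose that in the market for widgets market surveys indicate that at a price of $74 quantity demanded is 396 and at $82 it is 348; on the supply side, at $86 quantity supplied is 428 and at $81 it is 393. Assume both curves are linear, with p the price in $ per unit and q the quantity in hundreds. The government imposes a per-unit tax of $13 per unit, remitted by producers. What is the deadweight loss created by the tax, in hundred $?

Demand slope: (348 − 396)/(82 − 74) = -6, so qd = 840 − 6p.
Supply slope: (393 − 428)/(81 − 86) = 7, so qs = 7p − 174.
Before the tax: set 840 − 6p = 7p − 174 → p* = $78, q* = 372.
With the tax collected from producers, supply shifts: qs = 7(p − 13) − 174.
New equilibrium: buyers pay $85, producers receive $72, q = 330. (Wedge: pb − ps = 13.)
Quantity falls by |ΔQ| = |372 − 330| = 42.
DWL = ½ · t · |ΔQ| = ½ · 13 · 42 = $273.

Deadweight loss = $273 hundred.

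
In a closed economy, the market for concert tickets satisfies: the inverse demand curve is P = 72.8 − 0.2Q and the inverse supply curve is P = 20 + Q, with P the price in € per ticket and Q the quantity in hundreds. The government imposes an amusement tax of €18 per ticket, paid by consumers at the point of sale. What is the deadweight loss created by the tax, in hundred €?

Rewrite in direct form: Qd = 364 − 5P and Qs = P − 20.
Before the tax: set 364 − 5P = P − 20 → P* = €64, Q* = 44.
With the tax collected from consumers, demand (in seller-price terms) shifts: Qd = 364 − 5(P + 18).
New equilibrium: consumers pay €67, producers receive €49, Q = 29. (Wedge: Pb − Ps = 18.)
Quantity falls by |ΔQ| = |44 − 29| = 15.
DWL = ½ · t · |ΔQ| = ½ · 18 · 15 = €135.

Deadweight loss = €135 hundred.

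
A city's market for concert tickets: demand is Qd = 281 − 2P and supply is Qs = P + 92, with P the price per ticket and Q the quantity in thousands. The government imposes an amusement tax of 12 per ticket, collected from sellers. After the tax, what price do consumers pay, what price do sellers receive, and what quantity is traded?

Before the tax: set 281 − 2P = P + 92 → P* = 63, Q* = 155.
With the tax collected from sellers, supply shifts: Qs = (P − 12) + 92.
Solving gives Q = 147 with consumers paying 67 and sellers receiving 55 (the 12 wedge).
The less price-elastic side of the market bears the larger share of a per-unit tax.

Consumers pay 67; sellers receive 55; quantity = 147.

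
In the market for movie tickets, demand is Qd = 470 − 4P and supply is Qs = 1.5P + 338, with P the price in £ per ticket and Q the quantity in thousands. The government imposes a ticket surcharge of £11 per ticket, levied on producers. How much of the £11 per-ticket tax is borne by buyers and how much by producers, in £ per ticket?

Before the tax: set 470 − 4P = 1.5P + 338 → P* = £24, Q* = 374.
With the tax collected from producers, supply shifts: Qs = 1.5(P − 11) + 338.
New equilibrium: buyers pay £27, producers receive £16, Q = 362. (Wedge: Pb − Ps = 11.)
Burden on buyers: £3; on producers: £8. (They sum to £11.)

Buyers bear £3 per ticket; producers bear £8 per ticket.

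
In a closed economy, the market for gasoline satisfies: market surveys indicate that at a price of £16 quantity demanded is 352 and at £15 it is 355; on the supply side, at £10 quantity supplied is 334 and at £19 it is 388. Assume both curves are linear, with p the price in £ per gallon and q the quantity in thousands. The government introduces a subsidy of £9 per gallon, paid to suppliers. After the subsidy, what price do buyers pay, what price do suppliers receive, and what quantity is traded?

Demand slope: (355 − 352)/(15 − 16) = -3, so qd = 400 − 3p.
Supply slope: (388 − 334)/(19 − 10) = 6, so qs = 6p + 274.
Before the subsidy: set 400 − 3p = 6p + 274 → p* = £14, q* = 358.
With a per-unit subsidy paid to suppliers, each receives p + 9 per unit sold, so supply becomes qs = 6(p + 9) + 274.
New equilibrium: buyers pay £8, suppliers receive £17, q = 376. (Wedge: pb − ps = −9.)

Buyers pay £8; suppliers receive £17; quantity = 376.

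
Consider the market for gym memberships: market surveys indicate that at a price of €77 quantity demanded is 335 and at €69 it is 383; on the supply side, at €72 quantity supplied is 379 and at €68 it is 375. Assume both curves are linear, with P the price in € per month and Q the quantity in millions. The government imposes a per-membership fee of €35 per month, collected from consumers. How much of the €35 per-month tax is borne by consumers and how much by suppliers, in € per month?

Consumers bear €5 per month; suppliers bear €30 per month.

Demand slope: (383 − 335)/(69 − 77) = -6, so Qd = 797 − 6P.
Supply slope: (375 − 379)/(68 − 72) = 1, so Qs = P + 307.
Without the tax, 797 − 6P = P + 307 gives 7P = 490, so P* = €70 and Q* = 377.
With the tax collected from consumers, demand (in seller-price terms) shifts: Qd = 797 − 6(P + 35).
Solving gives Q = 347 with consumers paying €75 and suppliers receiving €40 (the €35 wedge).
Burden on consumers: €5; on suppliers: €30. (They sum to €35.)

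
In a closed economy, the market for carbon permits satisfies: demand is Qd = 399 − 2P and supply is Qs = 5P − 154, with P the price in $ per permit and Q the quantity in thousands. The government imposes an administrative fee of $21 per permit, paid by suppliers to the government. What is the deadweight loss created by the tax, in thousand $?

Without the tax, 399 − 2P = 5P − 154 gives 7P = 553, so P* = $79 and Q* = 241.
With the tax collected from suppliers, supply shifts: Qs = 5(P − 21) − 154.
Solving gives Q = 211 with buyers paying $94 and suppliers receiving $73 (the $21 wedge).
Quantity falls by |ΔQ| = |241 − 211| = 30.
DWL = ½ · t · |ΔQ| = ½ · 21 · 30 = $315.

Deadweight loss = $315 thousand.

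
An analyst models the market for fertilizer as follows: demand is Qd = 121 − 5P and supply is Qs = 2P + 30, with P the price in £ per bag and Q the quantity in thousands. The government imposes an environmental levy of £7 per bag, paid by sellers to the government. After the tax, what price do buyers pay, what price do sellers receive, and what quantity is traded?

Buyers pay £15; sellers receive £8; quantity = 46.

Before the tax: set 121 − 5P = 2P + 30 → P* = £13, Q* = 56.
With the tax collected from sellers, supply shifts: Qs = 2(P − 7) + 30.
Solving gives Q = 46 with buyers paying £15 and sellers receiving £8 (the £7 wedge).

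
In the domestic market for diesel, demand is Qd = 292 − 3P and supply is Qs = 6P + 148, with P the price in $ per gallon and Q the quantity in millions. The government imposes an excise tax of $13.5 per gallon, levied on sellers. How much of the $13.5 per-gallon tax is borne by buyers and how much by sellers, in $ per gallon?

Buyers bear $9 per gallon; sellers bear $4.5 per gallon.

Before the tax: set 292 − 3P = 6P + 148 → P* = $16, Q* = 244.
With the tax collected from sellers, supply shifts: Qs = 6(P − 13.5) + 148.
Solving gives Q = 217 with buyers paying $25 and sellers receiving $11.5 (the $13.5 wedge).
Burden on buyers: $9; on sellers: $4.5. (They sum to $13.5.)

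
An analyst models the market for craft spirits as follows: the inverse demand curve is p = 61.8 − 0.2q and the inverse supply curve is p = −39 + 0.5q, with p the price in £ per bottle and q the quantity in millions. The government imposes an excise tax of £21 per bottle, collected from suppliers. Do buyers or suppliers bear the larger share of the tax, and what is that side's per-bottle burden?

Suppliers bear the larger share: £15 per bottle.

Rewrite in direct form: qd = 309 − 5p and qs = 2p + 78.
Without the tax, 309 − 5p = 2p + 78 gives 7p = 231, so p* = £33 and q* = 144.
With the tax collected from suppliers, supply shifts: qs = 2(p − 21) + 78.
New equilibrium: buyers pay £39, suppliers receive £18, q = 114. (Wedge: pb − ps = 21.)
Per-bottle burden: buyers £6, suppliers £15.
Suppliers take the larger share because supply is less price-elastic here (demand slope 5 vs supply slope 2).
The less price-elastic side of the market bears the larger share of a per-unit tax.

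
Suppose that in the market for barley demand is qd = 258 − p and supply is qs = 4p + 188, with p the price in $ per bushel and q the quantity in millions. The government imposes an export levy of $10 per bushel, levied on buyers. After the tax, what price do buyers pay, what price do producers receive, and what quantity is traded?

Buyers pay $22; producers receive $12; quantity = 236.

Without the tax, 258 − p = 4p + 188 gives 5p = 70, so p* = $14 and q* = 244.
With the tax collected from buyers, demand (in seller-price terms) shifts: qd = 258 − (p + 10).
New equilibrium: buyers pay $22, producers receive $12, q = 236. (Wedge: pb − ps = 10.)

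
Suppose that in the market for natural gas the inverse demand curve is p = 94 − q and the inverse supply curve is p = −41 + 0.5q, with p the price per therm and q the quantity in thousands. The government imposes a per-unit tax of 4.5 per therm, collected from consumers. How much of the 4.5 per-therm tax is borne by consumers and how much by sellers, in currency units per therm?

Inverting to q(p) form: qd = 94 − p; qs = 2p + 82.
Before the tax: set 94 − p = 2p + 82 → p* = 4, q* = 90.
With the tax collected from consumers, demand (in seller-price terms) shifts: qd = 94 − (p + 4.5).
Solving gives q = 87 with consumers paying 7 and sellers receiving 2.5 (the 4.5 wedge).
Burden on consumers: 3; on sellers: 1.5. (They sum to 4.5.)
The less price-elastic side of the market bears the larger share of a per-unit tax.

Consumers bear 3 per therm; sellers bear 1.5 per therm.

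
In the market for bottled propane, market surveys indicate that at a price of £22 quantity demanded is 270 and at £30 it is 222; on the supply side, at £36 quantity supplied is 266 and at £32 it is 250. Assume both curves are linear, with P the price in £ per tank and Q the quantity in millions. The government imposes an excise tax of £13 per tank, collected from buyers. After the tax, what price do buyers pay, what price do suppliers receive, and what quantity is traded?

Buyers pay £33.2; suppliers receive £20.2; quantity = 202.8.

Demand slope: (222 − 270)/(30 − 22) = -6, so Qd = 402 − 6P.
Supply slope: (250 − 266)/(32 − 36) = 4, so Qs = 4P + 122.
Without the tax, 402 − 6P = 4P + 122 gives 10P = 280, so P* = £28 and Q* = 234.
With the tax collected from buyers, demand (in seller-price terms) shifts: Qd = 402 − 6(P + 13).
Solving gives Q = 202.8 with buyers paying £33.2 and suppliers receiving £20.2 (the £13 wedge).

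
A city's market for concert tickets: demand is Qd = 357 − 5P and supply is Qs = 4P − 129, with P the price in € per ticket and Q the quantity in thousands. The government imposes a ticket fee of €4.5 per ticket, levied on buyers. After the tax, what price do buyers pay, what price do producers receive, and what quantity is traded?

Before the tax: set 357 − 5P = 4P − 129 → P* = €54, Q* = 87.
With the tax collected from buyers, demand (in seller-price terms) shifts: Qd = 357 − 5(P + 4.5).
New equilibrium: buyers pay €56, producers receive €51.5, Q = 77. (Wedge: Pb − Ps = 4.5.)
The less price-elastic side of the market bears the larger share of a per-unit tax.

Buyers pay €56; producers receive €51.5; quantity = 77.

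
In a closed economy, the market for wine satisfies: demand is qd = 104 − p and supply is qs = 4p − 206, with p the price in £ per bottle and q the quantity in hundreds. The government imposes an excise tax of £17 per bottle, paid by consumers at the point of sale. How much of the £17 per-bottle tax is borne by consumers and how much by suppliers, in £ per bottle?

Before the tax: set 104 − p = 4p − 206 → p* = £62, q* = 42.
With the tax collected from consumers, demand (in seller-price terms) shifts: qd = 104 − (p + 17).
New equilibrium: consumers pay £75.6, suppliers receive £58.6, q = 28.4. (Wedge: pb − ps = 17.)
Burden on consumers: £13.6; on suppliers: £3.4. (They sum to £17.)
The less price-elastic side of the market bears the larger share of a per-unit tax.

Consumers bear £13.6 per bottle; suppliers bear £3.4 per bottle.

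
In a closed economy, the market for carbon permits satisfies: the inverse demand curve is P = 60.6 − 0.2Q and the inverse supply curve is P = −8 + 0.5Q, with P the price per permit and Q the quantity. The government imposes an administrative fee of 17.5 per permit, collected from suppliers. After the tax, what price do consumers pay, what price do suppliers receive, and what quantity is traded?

Consumers pay 46; suppliers receive 28.5; quantity = 73.

Rewrite in direct form: Qd = 303 − 5P and Qs = 2P + 16.
Without the tax, 303 − 5P = 2P + 16 gives 7P = 287, so P* = 41 and Q* = 98.
With the tax collected from suppliers, supply shifts: Qs = 2(P − 17.5) + 16.
New equilibrium: consumers pay 46, suppliers receive 28.5, Q = 73. (Wedge: Pb − Ps = 17.5.)
The less price-elastic side of the market bears the larger share of a per-unit tax.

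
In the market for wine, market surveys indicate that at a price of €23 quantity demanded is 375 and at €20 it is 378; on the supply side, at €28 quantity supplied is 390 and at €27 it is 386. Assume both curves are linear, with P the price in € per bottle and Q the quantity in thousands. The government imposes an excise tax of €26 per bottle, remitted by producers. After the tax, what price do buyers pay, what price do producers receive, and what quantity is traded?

Demand slope: (378 − 375)/(20 − 23) = -1, so Qd = 398 − P.
Supply slope: (386 − 390)/(27 − 28) = 4, so Qs = 4P + 278.
Before the tax: set 398 − P = 4P + 278 → P* = €24, Q* = 374.
With the tax collected from producers, supply shifts: Qs = 4(P − 26) + 278.
Solving gives Q = 353.2 with buyers paying €44.8 and producers receiving €18.8 (the €26 wedge).
The less price-elastic side of the market bears the larger share of a per-unit tax.

Buyers pay €44.8; producers receive €18.8; quantity = 353.2.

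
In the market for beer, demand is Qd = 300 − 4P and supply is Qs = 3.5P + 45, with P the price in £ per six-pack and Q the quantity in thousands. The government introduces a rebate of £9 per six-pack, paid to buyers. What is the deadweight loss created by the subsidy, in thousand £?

Deadweight loss = £75.6 thousand.

Without the subsidy, 300 − 4P = 3.5P + 45 gives 7.5P = 255, so P* = £34 and Q* = 164.
With a per-unit subsidy paid to buyers, each effectively pays P − 9, so demand becomes Qd = 300 − 4(P − 9).
Solving gives Q = 180.8 with buyers paying £29.8 and sellers receiving £38.8 (the £9 wedge).
Quantity rises by |ΔQ| = |164 − 180.8| = 16.8.
DWL = ½ · t · |ΔQ| = ½ · 9 · 16.8 = £75.6.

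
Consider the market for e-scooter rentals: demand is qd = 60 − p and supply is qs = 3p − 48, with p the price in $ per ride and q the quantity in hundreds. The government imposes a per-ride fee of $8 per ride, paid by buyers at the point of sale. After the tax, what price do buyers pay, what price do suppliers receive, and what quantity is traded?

Without the tax, 60 − p = 3p − 48 gives 4p = 108, so p* = $27 and q* = 33.
With the tax collected from buyers, demand (in seller-price terms) shifts: qd = 60 − (p + 8).
New equilibrium: buyers pay $33, suppliers receive $25, q = 27. (Wedge: pb − ps = 8.)

Buyers pay $33; suppliers receive $25; quantity = 27.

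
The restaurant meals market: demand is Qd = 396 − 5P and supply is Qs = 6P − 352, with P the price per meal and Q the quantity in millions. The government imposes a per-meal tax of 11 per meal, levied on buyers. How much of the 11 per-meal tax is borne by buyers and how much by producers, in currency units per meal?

Buyers bear 6 per meal; producers bear 5 per meal.

Before the tax: set 396 − 5P = 6P − 352 → P* = 68, Q* = 56.
With the tax collected from buyers, demand (in seller-price terms) shifts: Qd = 396 − 5(P + 11).
Solving gives Q = 26 with buyers paying 74 and producers receiving 63 (the 11 wedge).
Burden on buyers: 6; on producers: 5. (They sum to 11.)
The less price-elastic side of the market bears the larger share of a per-unit tax.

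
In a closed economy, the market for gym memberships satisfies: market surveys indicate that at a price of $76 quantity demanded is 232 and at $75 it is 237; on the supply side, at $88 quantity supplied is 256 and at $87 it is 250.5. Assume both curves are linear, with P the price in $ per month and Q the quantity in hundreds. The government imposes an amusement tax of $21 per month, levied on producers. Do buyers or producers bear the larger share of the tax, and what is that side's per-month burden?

Demand slope: (237 − 232)/(75 − 76) = -5, so Qd = 612 − 5P.
Supply slope: (250.5 − 256)/(87 − 88) = 5.5, so Qs = 5.5P − 228.
Without the tax, 612 − 5P = 5.5P − 228 gives 10.5P = 840, so P* = $80 and Q* = 212.
With the tax collected from producers, supply shifts: Qs = 5.5(P − 21) − 228.
Solving gives Q = 157 with buyers paying $91 and producers receiving $70 (the $21 wedge).
Per-month burden: buyers $11, producers $10.
Buyers take the larger share because demand is less price-elastic here (demand slope 5 vs supply slope 5.5).

Buyers bear the larger share: $11 per month.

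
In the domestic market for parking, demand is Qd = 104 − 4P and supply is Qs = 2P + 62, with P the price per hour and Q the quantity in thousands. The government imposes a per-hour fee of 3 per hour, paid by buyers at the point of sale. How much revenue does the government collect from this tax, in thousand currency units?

Tax revenue = 216 thousand.

Without the tax, 104 − 4P = 2P + 62 gives 6P = 42, so P* = 7 and Q* = 76.
With the tax collected from buyers, demand (in seller-price terms) shifts: Qd = 104 − 4(P + 3).
New equilibrium: buyers pay 8, suppliers receive 5, Q = 72. (Wedge: Pb − Ps = 3.)
Revenue = t · Q = 3 · 72 = 216.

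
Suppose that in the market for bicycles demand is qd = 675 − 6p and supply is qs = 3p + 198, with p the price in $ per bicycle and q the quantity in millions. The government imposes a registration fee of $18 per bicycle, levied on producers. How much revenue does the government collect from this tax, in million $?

Without the tax, 675 − 6p = 3p + 198 gives 9p = 477, so p* = $53 and q* = 357.
With the tax collected from producers, supply shifts: qs = 3(p − 18) + 198.
Solving gives q = 321 with buyers paying $59 and producers receiving $41 (the $18 wedge).
Revenue = t · Q = 18 · 321 = $5778.

Tax revenue = $5778 million.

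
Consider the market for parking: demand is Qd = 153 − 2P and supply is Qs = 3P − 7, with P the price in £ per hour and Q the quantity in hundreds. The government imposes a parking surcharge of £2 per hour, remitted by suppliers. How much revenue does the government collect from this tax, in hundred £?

Before the tax: set 153 − 2P = 3P − 7 → P* = £32, Q* = 89.
With the tax collected from suppliers, supply shifts: Qs = 3(P − 2) − 7.
New equilibrium: buyers pay £33.2, suppliers receive £31.2, Q = 86.6. (Wedge: Pb − Ps = 2.)
Revenue = t · Q = 2 · 86.6 = £173.2.

Tax revenue = £173.2 hundred.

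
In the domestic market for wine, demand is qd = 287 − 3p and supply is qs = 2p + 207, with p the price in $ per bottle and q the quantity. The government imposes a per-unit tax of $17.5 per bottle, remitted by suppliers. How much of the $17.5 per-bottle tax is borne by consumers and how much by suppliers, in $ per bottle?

Before the tax: set 287 − 3p = 2p + 207 → p* = $16, q* = 239.
With the tax collected from suppliers, supply shifts: qs = 2(p − 17.5) + 207.
New equilibrium: consumers pay $23, suppliers receive $5.5, q = 218. (Wedge: pb − ps = 17.5.)
Burden on consumers: $7; on suppliers: $10.5. (They sum to $17.5.)

Consumers bear $7 per bottle; suppliers bear $10.5 per bottle.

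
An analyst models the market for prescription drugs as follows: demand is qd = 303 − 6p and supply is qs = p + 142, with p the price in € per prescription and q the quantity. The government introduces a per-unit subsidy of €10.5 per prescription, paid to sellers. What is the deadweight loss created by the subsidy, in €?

Deadweight loss = €47.25.

Without the subsidy, 303 − 6p = p + 142 gives 7p = 161, so p* = €23 and q* = 165.
With a per-unit subsidy paid to sellers, each receives p + 10.5 per unit sold, so supply becomes qs = (p + 10.5) + 142.
Solving gives q = 174 with consumers paying €21.5 and sellers receiving €32 (the €10.5 wedge).
Quantity rises by |ΔQ| = |165 − 174| = 9.
DWL = ½ · t · |ΔQ| = ½ · 10.5 · 9 = €47.25.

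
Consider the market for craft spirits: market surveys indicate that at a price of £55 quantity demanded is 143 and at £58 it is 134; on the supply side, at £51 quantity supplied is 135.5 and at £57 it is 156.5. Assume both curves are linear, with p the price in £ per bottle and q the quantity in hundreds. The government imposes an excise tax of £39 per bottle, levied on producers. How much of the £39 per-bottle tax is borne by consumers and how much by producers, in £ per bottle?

Demand slope: (134 − 143)/(58 − 55) = -3, so qd = 308 − 3p.
Supply slope: (156.5 − 135.5)/(57 − 51) = 3.5, so qs = 3.5p − 43.
Before the tax: set 308 − 3p = 3.5p − 43 → p* = £54, q* = 146.
With the tax collected from producers, supply shifts: qs = 3.5(p − 39) − 43.
New equilibrium: consumers pay £75, producers receive £36, q = 83. (Wedge: pb − ps = 39.)
Burden on consumers: £21; on producers: £18. (They sum to £39.)
The less price-elastic side of the market bears the larger share of a per-unit tax.

Consumers bear £21 per bottle; producers bear £18 per bottle.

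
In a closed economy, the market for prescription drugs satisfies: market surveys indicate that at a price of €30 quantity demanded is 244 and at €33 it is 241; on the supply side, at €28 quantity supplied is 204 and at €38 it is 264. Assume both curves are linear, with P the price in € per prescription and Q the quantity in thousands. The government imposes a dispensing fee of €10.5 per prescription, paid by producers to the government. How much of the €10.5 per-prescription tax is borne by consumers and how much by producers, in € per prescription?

Demand slope: (241 − 244)/(33 − 30) = -1, so Qd = 274 − P.
Supply slope: (264 − 204)/(38 − 28) = 6, so Qs = 6P + 36.
Before the tax: set 274 − P = 6P + 36 → P* = €34, Q* = 240.
With the tax collected from producers, supply shifts: Qs = 6(P − 10.5) + 36.
New equilibrium: consumers pay €43, producers receive €32.5, Q = 231. (Wedge: Pb − Ps = 10.5.)
Burden on consumers: €9; on producers: €1.5. (They sum to €10.5.)

Consumers bear €9 per prescription; producers bear €1.5 per prescription.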